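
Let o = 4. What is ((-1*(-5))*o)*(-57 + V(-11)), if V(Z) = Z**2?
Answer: 1280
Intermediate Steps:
((-1*(-5))*o)*(-57 + V(-11)) = (-1*(-5)*4)*(-57 + (-11)**2) = (5*4)*(-57 + 121) = 20*64 = 1280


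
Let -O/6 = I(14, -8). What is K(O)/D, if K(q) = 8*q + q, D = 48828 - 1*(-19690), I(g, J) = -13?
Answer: 351/34259 ≈ 0.010245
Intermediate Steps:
O = 78 (O = -6*(-13) = 78)
D = 68518 (D = 48828 + 19690 = 68518)
K(q) = 9*q
K(O)/D = (9*78)/68518 = 702*(1/68518) = 351/34259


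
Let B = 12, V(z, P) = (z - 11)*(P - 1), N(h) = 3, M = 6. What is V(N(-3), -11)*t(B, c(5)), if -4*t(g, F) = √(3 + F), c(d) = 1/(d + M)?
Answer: -24*√374/11 ≈ -42.194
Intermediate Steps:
c(d) = 1/(6 + d) (c(d) = 1/(d + 6) = 1/(6 + d))
V(z, P) = (-1 + P)*(-11 + z) (V(z, P) = (-11 + z)*(-1 + P) = (-1 + P)*(-11 + z))
t(g, F) = -√(3 + F)/4
V(N(-3), -11)*t(B, c(5)) = (11 - 1*3 - 11*(-11) - 11*3)*(-√(3 + 1/(6 + 5))/4) = (11 - 3 + 121 - 33)*(-√(3 + 1/11)/4) = 96*(-√(3 + 1/11)/4) = 96*(-√374/44) = -24*√374/11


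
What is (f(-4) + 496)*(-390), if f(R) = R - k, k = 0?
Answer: -191880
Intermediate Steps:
f(R) = R (f(R) = R - 1*0 = R + 0 = R)
(f(-4) + 496)*(-390) = (-4 + 496)*(-390) = 492*(-390) = -191880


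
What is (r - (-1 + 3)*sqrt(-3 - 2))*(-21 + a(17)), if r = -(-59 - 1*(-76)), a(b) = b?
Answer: 68 + 8*I*sqrt(5) ≈ 68.0 + 17.889*I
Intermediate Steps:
r = -17 (r = -(-59 + 76) = -1*17 = -17)
(r - (-1 + 3)*sqrt(-3 - 2))*(-21 + a(17)) = (-17 - (-1 + 3)*sqrt(-3 - 2))*(-21 + 17) = (-17 - 2*sqrt(-5))*(-4) = (-17 - 2*I*sqrt(5))*(-4) = 68 + 8*I*sqrt(5)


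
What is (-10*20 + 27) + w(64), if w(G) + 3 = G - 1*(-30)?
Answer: -82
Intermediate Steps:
w(G) = 27 + G (w(G) = -3 + (G - 1*(-30)) = -3 + (G + 30) = -3 + (30 + G) = 27 + G)
(-10*20 + 27) + w(64) = (-10*20 + 27) + (27 + 64) = (-200 + 27) + 91 = -173 + 91 = -82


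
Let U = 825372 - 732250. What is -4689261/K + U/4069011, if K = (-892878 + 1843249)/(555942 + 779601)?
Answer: -25483034585755179691/3867070053081 ≈ -6.5898e+6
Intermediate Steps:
U = 93122
K = 950371/1335543 ≈ 0.71160
-4689261/K + U/4069011 = -4689261/950371/1335543 + 93122/4069011 = -4689261*1335543/950371 + 93122*(1/4069011) = -6262709703723/950371 + 93122/4069011 = -25483034585755179691/3867070053081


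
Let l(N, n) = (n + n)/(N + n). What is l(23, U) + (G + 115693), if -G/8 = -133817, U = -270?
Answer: 292999103/247 ≈ 1.1862e+6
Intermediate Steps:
l(N, n) = 2*n/(N + n) (l(N, n) = (2*n)/(N + n) = 2*n/(N + n))
G = 1070536 (G = -8*(-133817) = 1070536)
l(23, U) + (G + 115693) = 2*(-270)/(23 - 270) + (1070536 + 115693) = 2*(-270)/(-247) + 1186229 = 2*(-270)*(-1/247) + 1186229 = 540/247 + 1186229 = 292999103/247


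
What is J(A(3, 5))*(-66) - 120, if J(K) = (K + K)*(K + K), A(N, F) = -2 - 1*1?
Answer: -2496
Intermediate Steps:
A(N, F) = -3 (A(N, F) = -2 - 1 = -3)
J(K) = 4*K² (J(K) = (2*K)*(2*K) = 4*K²)
J(A(3, 5))*(-66) - 120 = (4*(-3)²)*(-66) - 120 = (4*9)*(-66) - 120 = 36*(-66) - 120 = -2376 - 120 = -2496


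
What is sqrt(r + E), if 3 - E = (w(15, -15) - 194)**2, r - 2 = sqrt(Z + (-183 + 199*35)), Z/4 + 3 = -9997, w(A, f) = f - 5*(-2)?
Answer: sqrt(-39596 + I*sqrt(33218)) ≈ 0.458 + 198.99*I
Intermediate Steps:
w(A, f) = 10 + f (w(A, f) = f + 10 = 10 + f)
Z = -40000 (Z = -12 + 4*(-9997) = -12 - 39988 = -40000)
r = 2 + I*sqrt(33218) (r = 2 + sqrt(-40000 + (-183 + 199*35)) = 2 + sqrt(-40000 + (-183 + 6965)) = 2 + sqrt(-40000 + 6782) = 2 + sqrt(-33218) = 2 + I*sqrt(33218) ≈ 2.0 + 182.26*I)
E = -39598 (E = 3 - ((10 - 15) - 194)**2 = 3 - (-5 - 194)**2 = 3 - 1*(-199)**2 = 3 - 1*39601 = 3 - 39601 = -39598)
sqrt(r + E) = sqrt((2 + I*sqrt(33218)) - 39598) = sqrt(-39596 + I*sqrt(33218))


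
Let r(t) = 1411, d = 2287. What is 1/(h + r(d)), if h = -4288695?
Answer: -1/4287284 ≈ -2.3325e-7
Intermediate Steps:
1/(h + r(d)) = 1/(-4288695 + 1411) = 1/(-4287284) = -1/4287284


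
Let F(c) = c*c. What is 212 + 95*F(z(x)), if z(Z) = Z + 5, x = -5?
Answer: 212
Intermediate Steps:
z(Z) = 5 + Z
F(c) = c²
212 + 95*F(z(x)) = 212 + 95*(5 - 5)² = 212 + 95*0² = 212 + 95*0 = 212 + 0 = 212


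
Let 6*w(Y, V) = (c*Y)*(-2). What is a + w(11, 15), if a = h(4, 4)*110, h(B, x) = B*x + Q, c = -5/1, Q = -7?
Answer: 3025/3 ≈ 1008.3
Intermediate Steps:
c = -5 (c = -5*1 = -5)
h(B, x) = -7 + B*x (h(B, x) = B*x - 7 = -7 + B*x)
w(Y, V) = 5*Y/3 (w(Y, V) = (-5*Y*(-2))/6 = (10*Y)/6 = 5*Y/3)
a = 990 (a = (-7 + 4*4)*110 = (-7 + 16)*110 = 9*110 = 990)
a + w(11, 15) = 990 + (5/3)*11 = 990 + 55/3 = 3025/3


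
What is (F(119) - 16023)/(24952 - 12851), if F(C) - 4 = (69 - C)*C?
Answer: -21969/12101 ≈ -1.8155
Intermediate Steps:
F(C) = 4 + C*(69 - C) (F(C) = 4 + (69 - C)*C = 4 + C*(69 - C))
(F(119) - 16023)/(24952 - 12851) = ((4 - 1*119² + 69*119) - 16023)/(24952 - 12851) = ((4 - 1*14161 + 8211) - 16023)/12101 = ((4 - 14161 + 8211) - 16023)*(1/12101) = (-5946 - 16023)*(1/12101) = -21969*1/12101 = -21969/12101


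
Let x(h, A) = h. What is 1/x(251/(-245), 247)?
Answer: -245/251 ≈ -0.97610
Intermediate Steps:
1/x(251/(-245), 247) = 1/(251/(-245)) = 1/(251*(-1/245)) = 1/(-251/245) = -245/251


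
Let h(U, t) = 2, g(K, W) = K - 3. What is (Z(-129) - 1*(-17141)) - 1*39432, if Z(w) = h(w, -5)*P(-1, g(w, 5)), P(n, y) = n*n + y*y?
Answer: 12559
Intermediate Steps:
g(K, W) = -3 + K
P(n, y) = n² + y²
Z(w) = 2 + 2*(-3 + w)² (Z(w) = 2*((-1)² + (-3 + w)²) = 2*(1 + (-3 + w)²) = 2 + 2*(-3 + w)²)
(Z(-129) - 1*(-17141)) - 1*39432 = ((2 + 2*(-3 - 129)²) - 1*(-17141)) - 1*39432 = ((2 + 2*(-132)²) + 17141) - 39432 = ((2 + 2*17424) + 17141) - 39432 = ((2 + 34848) + 17141) - 39432 = (34850 + 17141) - 39432 = 51991 - 39432 = 12559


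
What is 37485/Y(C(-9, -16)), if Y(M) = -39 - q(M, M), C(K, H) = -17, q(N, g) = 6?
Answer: -833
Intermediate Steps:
Y(M) = -45 (Y(M) = -39 - 1*6 = -39 - 6 = -45)
37485/Y(C(-9, -16)) = 37485/(-45) = 37485*(-1/45) = -833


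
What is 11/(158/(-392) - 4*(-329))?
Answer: 2156/257857 ≈ 0.0083612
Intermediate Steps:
11/(158/(-392) - 4*(-329)) = 11/(158*(-1/392) + 1316) = 11/(-79/196 + 1316) = 11/(257857/196) = 11*(196/257857) = 2156/257857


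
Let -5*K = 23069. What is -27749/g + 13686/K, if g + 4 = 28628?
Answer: -2598882001/660327056 ≈ -3.9357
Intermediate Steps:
K = -23069/5 (K = -⅕*23069 = -23069/5 ≈ -4613.8)
g = 28624 (g = -4 + 28628 = 28624)
-27749/g + 13686/K = -27749/28624 + 13686/(-23069/5) = -27749*1/28624 + 13686*(-5/23069) = -27749/28624 - 68430/23069 = -2598882001/660327056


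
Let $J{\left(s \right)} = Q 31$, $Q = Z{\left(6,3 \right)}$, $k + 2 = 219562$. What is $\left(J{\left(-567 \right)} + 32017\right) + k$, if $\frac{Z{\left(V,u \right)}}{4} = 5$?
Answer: $252197$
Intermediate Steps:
$k = 219560$ ($k = -2 + 219562 = 219560$)
$Z{\left(V,u \right)} = 20$ ($Z{\left(V,u \right)} = 4 \cdot 5 = 20$)
$Q = 20$
$J{\left(s \right)} = 620$ ($J{\left(s \right)} = 20 \cdot 31 = 620$)
$\left(J{\left(-567 \right)} + 32017\right) + k = \left(620 + 32017\right) + 219560 = 32637 + 219560 = 252197$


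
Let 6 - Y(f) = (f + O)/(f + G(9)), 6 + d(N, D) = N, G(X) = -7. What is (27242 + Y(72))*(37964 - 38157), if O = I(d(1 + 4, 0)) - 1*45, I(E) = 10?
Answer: -341819019/65 ≈ -5.2588e+6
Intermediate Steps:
d(N, D) = -6 + N
O = -35 (O = 10 - 1*45 = 10 - 45 = -35)
Y(f) = 6 - (-35 + f)/(-7 + f) (Y(f) = 6 - (f - 35)/(f - 7) = 6 - (-35 + f)/(-7 + f))
(27242 + Y(72))*(37964 - 38157) = (27242 + (-7 + 5*72)/(-7 + 72))*(37964 - 38157) = (27242 + (-7 + 360)/65)*(-193) = (27242 + (1/65)*353)*(-193) = (27242 + 353/65)*(-193) = (1771083/65)*(-193) = -341819019/65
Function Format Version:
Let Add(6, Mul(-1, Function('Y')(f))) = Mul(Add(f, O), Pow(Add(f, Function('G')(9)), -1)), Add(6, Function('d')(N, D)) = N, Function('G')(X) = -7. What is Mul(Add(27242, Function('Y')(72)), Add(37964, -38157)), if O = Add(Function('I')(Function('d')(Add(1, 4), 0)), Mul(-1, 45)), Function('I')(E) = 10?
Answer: Rational(-341819019, 65) ≈ -5.2588e+6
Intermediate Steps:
Function('d')(N, D) = Add(-6, N)
O = -35 (O = Add(10, Mul(-1, 45)) = Add(10, -45) = -35)
Function('Y')(f) = Add(6, Mul(-1, Pow(Add(-7, f), -1), Add(-35, f))) (Function('Y')(f) = Add(6, Mul(-1, Mul(Add(f, -35), Pow(Add(f, -7), -1)))) = Add(6, Mul(-1, Mul(Add(-35, f), Pow(Add(-7, f), -1)))) = Add(6, Mul(-1, Mul(Pow(Add(-7, f), -1), Add(-35, f)))) = Add(6, Mul(-1, Pow(Add(-7, f), -1), Add(-35, f))))
Mul(Add(27242, Function('Y')(72)), Add(37964, -38157)) = Mul(Add(27242, Mul(Pow(Add(-7, 72), -1), Add(-7, Mul(5, 72)))), Add(37964, -38157)) = Mul(Add(27242, Mul(Pow(65, -1), Add(-7, 360))), -193) = Mul(Add(27242, Mul(Rational(1, 65), 353)), -193) = Mul(Add(27242, Rational(353, 65)), -193) = Mul(Rational(1771083, 65), -193) = Rational(-341819019, 65)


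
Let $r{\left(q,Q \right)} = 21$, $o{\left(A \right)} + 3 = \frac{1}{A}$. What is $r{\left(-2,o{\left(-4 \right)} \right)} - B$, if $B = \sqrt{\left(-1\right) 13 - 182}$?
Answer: $21 - i \sqrt{195} \approx 21.0 - 13.964 i$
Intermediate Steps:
$o{\left(A \right)} = -3 + \frac{1}{A}$
$B = i \sqrt{195}$ ($B = \sqrt{-13 - 182} = \sqrt{-195} = i \sqrt{195} \approx 13.964 i$)
$r{\left(-2,o{\left(-4 \right)} \right)} - B = 21 - i \sqrt{195}$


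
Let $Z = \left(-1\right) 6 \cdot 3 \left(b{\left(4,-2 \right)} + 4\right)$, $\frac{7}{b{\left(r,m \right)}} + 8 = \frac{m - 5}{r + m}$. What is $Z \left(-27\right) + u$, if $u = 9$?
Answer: $\frac{38115}{23} \approx 1657.2$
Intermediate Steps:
$b{\left(r,m \right)} = \frac{7}{-8 + \frac{-5 + m}{m + r}}$ ($b{\left(r,m \right)} = \frac{7}{-8 + \frac{m - 5}{r + m}} = \frac{7}{-8 + \frac{-5 + m}{m + r}}$)
$Z = - \frac{1404}{23}$ ($Z = \left(-1\right) 6 \cdot 3 \left(\frac{7 \left(\left(-1\right) \left(-2\right) - 4\right)}{5 + 7 \left(-2\right) + 8 \cdot 4} + 4\right) = \left(-6\right) 3 \left(\frac{7 \left(2 - 4\right)}{5 - 14 + 32} + 4\right) = - 18 \left(7 \cdot \frac{1}{23} \left(-2\right) + 4\right) = - 18 \left(- \frac{14}{23} + 4\right) = \left(-18\right) \frac{78}{23} = - \frac{1404}{23} \approx -61.043$)
$Z \left(-27\right) + u = \left(- \frac{1404}{23}\right) \left(-27\right) + 9 = \frac{37908}{23} + 9 = \frac{38115}{23}$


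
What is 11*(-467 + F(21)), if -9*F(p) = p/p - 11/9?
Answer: -416075/81 ≈ -5136.7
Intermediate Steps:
F(p) = 2/81 (F(p) = -(p/p - 11/9)/9 = -(1 - 11*⅑)/9 = -(1 - 11/9)/9 = -⅑*(-2/9) = 2/81)
11*(-467 + F(21)) = 11*(-467 + 2/81) = 11*(-37825/81) = -416075/81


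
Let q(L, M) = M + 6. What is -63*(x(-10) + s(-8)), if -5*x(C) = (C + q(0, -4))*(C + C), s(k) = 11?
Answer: 1323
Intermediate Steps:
q(L, M) = 6 + M
x(C) = -2*C*(2 + C)/5 (x(C) = -(C + (6 - 4))*(C + C)/5 = -(C + 2)*2*C/5 = -(2 + C)*2*C/5 = -2*C*(2 + C)/5)
-63*(x(-10) + s(-8)) = -63*(-⅖*(-10)*(2 - 10) + 11) = -63*(-⅖*(-10)*(-8) + 11) = -63*(-32 + 11) = -63*(-21) = 1323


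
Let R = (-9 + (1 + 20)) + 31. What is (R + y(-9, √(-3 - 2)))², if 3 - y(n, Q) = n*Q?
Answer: 1711 + 828*I*√5 ≈ 1711.0 + 1851.5*I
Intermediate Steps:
R = 43 (R = (-9 + 21) + 31 = 12 + 31 = 43)
y(n, Q) = 3 - Q*n (y(n, Q) = 3 - n*Q = 3 - Q*n)
(R + y(-9, √(-3 - 2)))² = (43 + (3 - 1*√(-3 - 2)*(-9)))² = (43 + (3 - 1*√(-5)*(-9)))² = (43 + (3 - 1*I*√5*(-9)))² = (43 + (3 + 9*I*√5))² = (46 + 9*I*√5)²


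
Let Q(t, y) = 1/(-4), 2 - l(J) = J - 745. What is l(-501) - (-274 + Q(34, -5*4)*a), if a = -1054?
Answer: 2517/2 ≈ 1258.5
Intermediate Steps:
l(J) = 747 - J (l(J) = 2 - (J - 745) = 2 - (-745 + J) = 2 + (745 - J) = 747 - J)
Q(t, y) = -¼
l(-501) - (-274 + Q(34, -5*4)*a) = (747 - 1*(-501)) - (-274 - ¼*(-1054)) = (747 + 501) - (-274 + 527/2) = 1248 - 1*(-21/2) = 1248 + 21/2 = 2517/2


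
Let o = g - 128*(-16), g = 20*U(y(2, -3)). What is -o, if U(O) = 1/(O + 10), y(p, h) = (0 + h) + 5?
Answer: -6149/3 ≈ -2049.7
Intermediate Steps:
y(p, h) = 5 + h (y(p, h) = h + 5 = 5 + h)
U(O) = 1/(10 + O)
g = 5/3 (g = 20/(10 + (5 - 3)) = 20/(10 + 2) = 20/12 = 20*(1/12) = 5/3 ≈ 1.6667)
o = 6149/3 (o = 5/3 - 128*(-16) = 5/3 - 1*(-2048) = 5/3 + 2048 = 6149/3 ≈ 2049.7)
-o = -1*6149/3 = -6149/3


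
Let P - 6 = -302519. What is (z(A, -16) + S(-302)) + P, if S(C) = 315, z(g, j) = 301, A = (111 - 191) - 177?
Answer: -301897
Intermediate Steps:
A = -257 (A = -80 - 177 = -257)
P = -302513 (P = 6 - 302519 = -302513)
(z(A, -16) + S(-302)) + P = (301 + 315) - 302513 = 616 - 302513 = -301897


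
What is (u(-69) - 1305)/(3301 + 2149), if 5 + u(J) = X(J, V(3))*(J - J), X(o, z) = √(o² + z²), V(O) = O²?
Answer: -131/545 ≈ -0.24037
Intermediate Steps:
u(J) = -5 (u(J) = -5 + √(J² + (3²)²)*(J - J) = -5 + √(J² + 9²)*0 = -5 + √(J² + 81)*0 = -5 + √(81 + J²)*0 = -5 + 0 = -5)
(u(-69) - 1305)/(3301 + 2149) = (-5 - 1305)/(3301 + 2149) = -1310/5450 = -1310*1/5450 = -131/545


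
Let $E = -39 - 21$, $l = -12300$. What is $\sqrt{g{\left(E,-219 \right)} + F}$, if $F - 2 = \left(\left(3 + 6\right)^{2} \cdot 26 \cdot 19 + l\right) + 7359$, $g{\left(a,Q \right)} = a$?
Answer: $\sqrt{35015} \approx 187.12$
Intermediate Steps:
$E = -60$
$F = 35075$ ($F = 2 - \left(4941 - \left(3 + 6\right)^{2} \cdot 26 \cdot 19\right) = 2 - \left(4941 - 9^{2} \cdot 26 \cdot 19\right) = 2 - \left(4941 - 81 \cdot 26 \cdot 19\right) = 2 + \left(\left(2106 \cdot 19 - 12300\right) + 7359\right) = 2 + \left(\left(40014 - 12300\right) + 7359\right) = 2 + \left(27714 + 7359\right) = 2 + 35073 = 35075$)
$\sqrt{g{\left(E,-219 \right)} + F} = \sqrt{-60 + 35075} = \sqrt{35015}$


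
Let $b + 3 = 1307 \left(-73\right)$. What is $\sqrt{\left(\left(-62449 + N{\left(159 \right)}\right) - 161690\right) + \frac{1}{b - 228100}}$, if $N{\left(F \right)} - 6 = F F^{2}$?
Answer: $\frac{\sqrt{4904281600960142}}{35946} \approx 1948.2$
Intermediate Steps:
$N{\left(F \right)} = 6 + F^{3}$ ($N{\left(F \right)} = 6 + F F^{2} = 6 + F^{3}$)
$b = -95414$ ($b = -3 + 1307 \left(-73\right) = -3 - 95411 = -95414$)
$\sqrt{\left(\left(-62449 + N{\left(159 \right)}\right) - 161690\right) + \frac{1}{b - 228100}} = \sqrt{\left(\left(-62449 + \left(6 + 159^{3}\right)\right) - 161690\right) + \frac{1}{-95414 - 228100}} = \sqrt{\left(\left(-62449 + \left(6 + 4019679\right)\right) - 161690\right) + \frac{1}{-323514}} = \sqrt{\left(\left(-62449 + 4019685\right) - 161690\right) - \frac{1}{323514}} = \sqrt{\left(3957236 - 161690\right) - \frac{1}{323514}} = \sqrt{3795546 - \frac{1}{323514}} = \sqrt{\frac{1227912268643}{323514}} = \frac{\sqrt{4904281600960142}}{35946}$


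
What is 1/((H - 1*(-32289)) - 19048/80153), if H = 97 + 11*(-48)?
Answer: 80153/2553495226 ≈ 3.1390e-5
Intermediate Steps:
H = -431 (H = 97 - 528 = -431)
1/((H - 1*(-32289)) - 19048/80153) = 1/((-431 - 1*(-32289)) - 19048/80153) = 1/((-431 + 32289) - 19048*1/80153) = 1/(31858 - 19048/80153) = 1/(2553495226/80153) = 80153/2553495226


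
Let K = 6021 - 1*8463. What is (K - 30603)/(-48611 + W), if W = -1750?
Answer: 11015/16787 ≈ 0.65616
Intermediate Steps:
K = -2442 (K = 6021 - 8463 = -2442)
(K - 30603)/(-48611 + W) = (-2442 - 30603)/(-48611 - 1750) = -33045/(-50361) = -33045*(-1/50361) = 11015/16787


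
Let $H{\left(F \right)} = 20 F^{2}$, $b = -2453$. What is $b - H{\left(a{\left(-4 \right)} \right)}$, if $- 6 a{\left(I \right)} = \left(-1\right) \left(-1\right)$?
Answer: $- \frac{22082}{9} \approx -2453.6$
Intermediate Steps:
$a{\left(I \right)} = - \frac{1}{6}$ ($a{\left(I \right)} = - \frac{\left(-1\right) \left(-1\right)}{6} = \left(- \frac{1}{6}\right) 1 = - \frac{1}{6}$)
$b - H{\left(a{\left(-4 \right)} \right)} = -2453 - 20 \left(- \frac{1}{6}\right)^{2} = -2453 - 20 \cdot \frac{1}{36} = -2453 - \frac{5}{9} = - \frac{22082}{9}$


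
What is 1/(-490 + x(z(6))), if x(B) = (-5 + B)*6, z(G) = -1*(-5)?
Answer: -1/490 ≈ -0.0020408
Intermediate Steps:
z(G) = 5
x(B) = -30 + 6*B
1/(-490 + x(z(6))) = 1/(-490 + (-30 + 6*5)) = 1/(-490 + (-30 + 30)) = 1/(-490 + 0) = 1/(-490) = -1/490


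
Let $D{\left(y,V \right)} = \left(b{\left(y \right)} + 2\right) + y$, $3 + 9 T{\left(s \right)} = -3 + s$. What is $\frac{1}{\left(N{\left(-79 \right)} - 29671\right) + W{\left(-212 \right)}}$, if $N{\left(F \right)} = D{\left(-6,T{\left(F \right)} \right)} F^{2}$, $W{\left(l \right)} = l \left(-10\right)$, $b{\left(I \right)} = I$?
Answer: $- \frac{1}{89961} \approx -1.1116 \cdot 10^{-5}$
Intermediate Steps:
$T{\left(s \right)} = - \frac{2}{3} + \frac{s}{9}$ ($T{\left(s \right)} = - \frac{1}{3} + \frac{-3 + s}{9} = - \frac{1}{3} + \left(- \frac{1}{3} + \frac{s}{9}\right) = - \frac{2}{3} + \frac{s}{9}$)
$D{\left(y,V \right)} = 2 + 2 y$ ($D{\left(y,V \right)} = \left(y + 2\right) + y = \left(2 + y\right) + y = 2 + 2 y$)
$W{\left(l \right)} = - 10 l$
$N{\left(F \right)} = - 10 F^{2}$ ($N{\left(F \right)} = \left(2 + 2 \left(-6\right)\right) F^{2} = \left(2 - 12\right) F^{2} = - 10 F^{2}$)
$\frac{1}{\left(N{\left(-79 \right)} - 29671\right) + W{\left(-212 \right)}} = \frac{1}{\left(- 10 \left(-79\right)^{2} - 29671\right) - -2120} = \frac{1}{\left(\left(-10\right) 6241 - 29671\right) + 2120} = \frac{1}{\left(-62410 - 29671\right) + 2120} = \frac{1}{-92081 + 2120} = \frac{1}{-89961} = - \frac{1}{89961}$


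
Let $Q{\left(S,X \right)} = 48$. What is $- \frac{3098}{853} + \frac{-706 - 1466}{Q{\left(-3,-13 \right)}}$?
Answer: $- \frac{166785}{3412} \approx -48.882$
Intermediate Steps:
$- \frac{3098}{853} + \frac{-706 - 1466}{Q{\left(-3,-13 \right)}} = - \frac{3098}{853} + \frac{-706 - 1466}{48} = \left(-3098\right) \frac{1}{853} - \frac{181}{4} = - \frac{3098}{853} - \frac{181}{4} = - \frac{166785}{3412}$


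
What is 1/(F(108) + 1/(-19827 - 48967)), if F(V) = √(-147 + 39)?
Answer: -68794/511122359089 - 28395686616*I*√3/511122359089 ≈ -1.3459e-7 - 0.096225*I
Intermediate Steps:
F(V) = 6*I*√3 (F(V) = √(-108) = 6*I*√3)
1/(F(108) + 1/(-19827 - 48967)) = 1/(6*I*√3 + 1/(-19827 - 48967)) = 1/(6*I*√3 + 1/(-68794)) = 1/(6*I*√3 - 1/68794) = 1/(-1/68794 + 6*I*√3)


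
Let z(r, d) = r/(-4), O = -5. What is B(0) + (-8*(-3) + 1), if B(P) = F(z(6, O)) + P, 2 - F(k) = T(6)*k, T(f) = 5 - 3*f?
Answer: 15/2 ≈ 7.5000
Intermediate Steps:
z(r, d) = -r/4 (z(r, d) = r*(-1/4) = -r/4)
F(k) = 2 + 13*k (F(k) = 2 - (5 - 3*6)*k = 2 - (5 - 18)*k = 2 - (-13)*k = 2 + 13*k)
B(P) = -35/2 + P (B(P) = (2 + 13*(-1/4*6)) + P = (2 + 13*(-3/2)) + P = (2 - 39/2) + P = -35/2 + P)
B(0) + (-8*(-3) + 1) = (-35/2 + 0) + (-8*(-3) + 1) = -35/2 + (24 + 1) = -35/2 + 25 = 15/2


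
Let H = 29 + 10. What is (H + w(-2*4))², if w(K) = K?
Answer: 961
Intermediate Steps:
H = 39
(H + w(-2*4))² = (39 - 2*4)² = (39 - 8)² = 31² = 961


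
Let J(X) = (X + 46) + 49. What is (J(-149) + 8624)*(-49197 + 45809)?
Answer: -29035160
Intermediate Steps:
J(X) = 95 + X (J(X) = (46 + X) + 49 = 95 + X)
(J(-149) + 8624)*(-49197 + 45809) = ((95 - 149) + 8624)*(-49197 + 45809) = (-54 + 8624)*(-3388) = 8570*(-3388) = -29035160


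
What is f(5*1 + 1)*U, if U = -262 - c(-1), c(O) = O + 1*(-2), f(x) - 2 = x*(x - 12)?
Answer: 8806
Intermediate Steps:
f(x) = 2 + x*(-12 + x) (f(x) = 2 + x*(x - 12) = 2 + x*(-12 + x))
c(O) = -2 + O (c(O) = O - 2 = -2 + O)
U = -259 (U = -262 - (-2 - 1) = -262 - 1*(-3) = -262 + 3 = -259)
f(5*1 + 1)*U = (2 + (5*1 + 1)² - 12*(5*1 + 1))*(-259) = (2 + (5 + 1)² - 12*(5 + 1))*(-259) = (2 + 6² - 12*6)*(-259) = (2 + 36 - 72)*(-259) = -34*(-259) = 8806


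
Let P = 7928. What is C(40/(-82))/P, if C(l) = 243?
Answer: 243/7928 ≈ 0.030651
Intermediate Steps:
C(40/(-82))/P = 243/7928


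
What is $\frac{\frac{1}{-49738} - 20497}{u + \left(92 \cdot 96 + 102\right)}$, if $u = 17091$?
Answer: $- \frac{1019479787}{1294431450} \approx -0.78759$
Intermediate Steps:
$\frac{\frac{1}{-49738} - 20497}{u + \left(92 \cdot 96 + 102\right)} = \frac{\frac{1}{-49738} - 20497}{17091 + \left(92 \cdot 96 + 102\right)} = \frac{- \frac{1}{49738} - 20497}{17091 + \left(8832 + 102\right)} = - \frac{1019479787}{49738 \left(17091 + 8934\right)} = - \frac{1019479787}{49738 \cdot 26025} = \left(- \frac{1019479787}{49738}\right) \frac{1}{26025} = - \frac{1019479787}{1294431450}$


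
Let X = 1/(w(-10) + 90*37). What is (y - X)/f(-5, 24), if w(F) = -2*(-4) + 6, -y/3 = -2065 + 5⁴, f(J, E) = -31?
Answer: -14446079/103664 ≈ -139.35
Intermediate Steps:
y = 4320 (y = -3*(-2065 + 5⁴) = -3*(-2065 + 625) = -3*(-1440) = 4320)
w(F) = 14 (w(F) = 8 + 6 = 14)
X = 1/3344 (X = 1/(14 + 90*37) = 1/(14 + 3330) = 1/3344 ≈ 0.00029904)
(y - X)/f(-5, 24) = (4320 - 1*1/3344)/(-31) = (4320 - 1/3344)*(-1/31) = (14446079/3344)*(-1/31) = -14446079/103664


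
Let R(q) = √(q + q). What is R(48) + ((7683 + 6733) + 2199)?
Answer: 16615 + 4*√6 ≈ 16625.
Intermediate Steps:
R(q) = √2*√q (R(q) = √(2*q) = √2*√q)
R(48) + ((7683 + 6733) + 2199) = √2*√48 + ((7683 + 6733) + 2199) = √2*(4*√3) + (14416 + 2199) = 4*√6 + 16615 = 16615 + 4*√6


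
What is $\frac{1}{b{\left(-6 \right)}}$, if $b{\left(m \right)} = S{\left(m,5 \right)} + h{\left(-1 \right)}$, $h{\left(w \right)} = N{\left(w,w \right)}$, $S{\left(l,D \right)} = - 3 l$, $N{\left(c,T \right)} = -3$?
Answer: $\frac{1}{15} \approx 0.066667$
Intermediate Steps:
$h{\left(w \right)} = -3$
$b{\left(m \right)} = -3 - 3 m$ ($b{\left(m \right)} = - 3 m - 3 = -3 - 3 m$)
$\frac{1}{b{\left(-6 \right)}} = \frac{1}{-3 - -18} = \frac{1}{-3 + 18} = \frac{1}{15}$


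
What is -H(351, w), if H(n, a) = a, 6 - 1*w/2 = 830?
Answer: 1648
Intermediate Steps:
w = -1648 (w = 12 - 2*830 = 12 - 1660 = -1648)
-H(351, w) = -1*(-1648) = 1648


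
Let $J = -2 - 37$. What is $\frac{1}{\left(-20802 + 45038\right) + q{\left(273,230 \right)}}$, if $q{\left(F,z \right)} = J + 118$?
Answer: $\frac{1}{24315} \approx 4.1127 \cdot 10^{-5}$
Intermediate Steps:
$J = -39$ ($J = -2 - 37 = -39$)
$q{\left(F,z \right)} = 79$ ($q{\left(F,z \right)} = -39 + 118 = 79$)
$\frac{1}{\left(-20802 + 45038\right) + q{\left(273,230 \right)}} = \frac{1}{\left(-20802 + 45038\right) + 79} = \frac{1}{24236 + 79} = \frac{1}{24315}$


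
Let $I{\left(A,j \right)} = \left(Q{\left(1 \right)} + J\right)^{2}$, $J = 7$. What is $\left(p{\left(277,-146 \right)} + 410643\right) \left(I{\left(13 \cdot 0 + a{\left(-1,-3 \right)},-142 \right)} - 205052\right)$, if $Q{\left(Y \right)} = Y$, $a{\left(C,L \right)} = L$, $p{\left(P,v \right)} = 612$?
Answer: $-84302339940$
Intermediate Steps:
$I{\left(A,j \right)} = 64$ ($I{\left(A,j \right)} = \left(1 + 7\right)^{2} = 8^{2} = 64$)
$\left(p{\left(277,-146 \right)} + 410643\right) \left(I{\left(13 \cdot 0 + a{\left(-1,-3 \right)},-142 \right)} - 205052\right) = \left(612 + 410643\right) \left(64 - 205052\right) = 411255 \left(-204988\right) = -84302339940$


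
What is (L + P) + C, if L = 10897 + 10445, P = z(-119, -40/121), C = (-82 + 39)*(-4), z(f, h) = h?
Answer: 2603154/121 ≈ 21514.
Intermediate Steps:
C = 172 (C = -43*(-4) = 172)
P = -40/121 ≈ -0.33058
L = 21342
(L + P) + C = (21342 - 40/121) + 172 = 2582342/121 + 172 = 2603154/121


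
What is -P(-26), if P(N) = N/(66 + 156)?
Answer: 13/111 ≈ 0.11712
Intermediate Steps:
P(N) = N/222
-P(-26) = -(-26)/222 = -1*(-13/111) = 13/111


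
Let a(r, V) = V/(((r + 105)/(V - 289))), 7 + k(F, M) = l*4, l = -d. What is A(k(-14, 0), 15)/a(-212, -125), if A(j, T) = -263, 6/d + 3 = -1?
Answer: 28141/51750 ≈ 0.54379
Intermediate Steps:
d = -3/2 (d = 6/(-3 - 1) = 6/(-4) = 6*(-¼) = -3/2 ≈ -1.5000)
l = 3/2 (l = -1*(-3/2) = 3/2 ≈ 1.5000)
k(F, M) = -1 (k(F, M) = -7 + (3/2)*4 = -7 + 6 = -1)
a(r, V) = V*(-289 + V)/(105 + r) (a(r, V) = V/(((105 + r)/(-289 + V))) = V*((-289 + V)/(105 + r)) = V*(-289 + V)/(105 + r))
A(k(-14, 0), 15)/a(-212, -125) = -263*(-(105 - 212)/(125*(-289 - 125))) = -263/((-125*(-414)/(-107))) = -263/((-125*(-1/107)*(-414))) = -263/(-51750/107) = -263*(-107/51750) = 28141/51750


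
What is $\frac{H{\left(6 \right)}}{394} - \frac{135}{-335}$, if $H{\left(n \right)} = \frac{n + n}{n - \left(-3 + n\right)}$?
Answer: $\frac{5453}{13199} \approx 0.41314$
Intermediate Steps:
$H{\left(n \right)} = \frac{2 n}{3}$
$\frac{H{\left(6 \right)}}{394} - \frac{135}{-335} = \frac{\frac{2}{3} \cdot 6}{394} - \frac{135}{-335} = 4 \cdot \frac{1}{394} - - \frac{27}{67} = \frac{2}{197} + \frac{27}{67} = \frac{5453}{13199}$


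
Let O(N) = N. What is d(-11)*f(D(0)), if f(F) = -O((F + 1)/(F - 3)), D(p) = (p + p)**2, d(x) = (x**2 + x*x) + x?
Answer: 77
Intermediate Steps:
d(x) = x + 2*x**2 (d(x) = (x**2 + x**2) + x = 2*x**2 + x = x + 2*x**2)
D(p) = 4*p**2 (D(p) = (2*p)**2 = 4*p**2)
f(F) = -(1 + F)/(-3 + F) (f(F) = -(F + 1)/(F - 3) = -(1 + F)/(-3 + F))
d(-11)*f(D(0)) = (-11*(1 + 2*(-11)))*((-1 - 4*0**2)/(-3 + 4*0**2)) = (-11*(1 - 22))*((-1 - 4*0)/(-3 + 4*0)) = (-11*(-21))*((-1 - 1*0)/(-3 + 0)) = 231*((-1 + 0)/(-3)) = 231*(-1/3*(-1)) = 231*(1/3) = 77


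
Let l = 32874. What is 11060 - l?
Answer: -21814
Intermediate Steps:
11060 - l = 11060 - 1*32874 = 11060 - 32874 = -21814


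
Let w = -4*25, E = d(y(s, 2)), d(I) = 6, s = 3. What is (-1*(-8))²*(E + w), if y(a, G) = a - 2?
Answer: -6016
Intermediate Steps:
y(a, G) = -2 + a
E = 6
w = -100
(-1*(-8))²*(E + w) = (-1*(-8))²*(6 - 100) = 8²*(-94) = 64*(-94) = -6016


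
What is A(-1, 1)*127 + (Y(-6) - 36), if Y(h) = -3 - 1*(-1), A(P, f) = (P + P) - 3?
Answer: -673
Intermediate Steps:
A(P, f) = -3 + 2*P (A(P, f) = 2*P - 3 = -3 + 2*P)
Y(h) = -2 (Y(h) = -3 + 1 = -2)
A(-1, 1)*127 + (Y(-6) - 36) = (-3 + 2*(-1))*127 + (-2 - 36) = (-3 - 2)*127 - 38 = -5*127 - 38 = -635 - 38 = -673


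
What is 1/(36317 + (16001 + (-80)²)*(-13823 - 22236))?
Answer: -1/807721342 ≈ -1.2381e-9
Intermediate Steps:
1/(36317 + (16001 + (-80)²)*(-13823 - 22236)) = 1/(36317 + (16001 + 6400)*(-36059)) = 1/(36317 + 22401*(-36059)) = 1/(36317 - 807757659) = 1/(-807721342) = -1/807721342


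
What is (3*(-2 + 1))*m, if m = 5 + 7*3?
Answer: -78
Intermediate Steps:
m = 26 (m = 5 + 21 = 26)
(3*(-2 + 1))*m = (3*(-2 + 1))*26 = (3*(-1))*26 = -3*26 = -78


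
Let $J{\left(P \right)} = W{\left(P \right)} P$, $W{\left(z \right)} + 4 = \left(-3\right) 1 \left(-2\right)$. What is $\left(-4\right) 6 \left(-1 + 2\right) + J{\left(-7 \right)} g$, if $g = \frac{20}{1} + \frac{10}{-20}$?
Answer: $-297$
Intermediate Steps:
$g = \frac{39}{2}$ ($g = 20 \cdot 1 + 10 \left(- \frac{1}{20}\right) = 20 - \frac{1}{2} = \frac{39}{2} \approx 19.5$)
$W{\left(z \right)} = 2$ ($W{\left(z \right)} = -4 + \left(-3\right) 1 \left(-2\right) = -4 - -6 = -4 + 6 = 2$)
$J{\left(P \right)} = 2 P$
$\left(-4\right) 6 \left(-1 + 2\right) + J{\left(-7 \right)} g = \left(-4\right) 6 \left(-1 + 2\right) + 2 \left(-7\right) \frac{39}{2} = \left(-24\right) 1 - 273 = -24 - 273 = -297$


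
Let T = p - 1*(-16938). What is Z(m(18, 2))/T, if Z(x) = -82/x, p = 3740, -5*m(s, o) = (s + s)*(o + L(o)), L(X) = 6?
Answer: 205/2977632 ≈ 6.8847e-5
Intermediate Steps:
m(s, o) = -2*s*(6 + o)/5 (m(s, o) = -(s + s)*(o + 6)/5 = -2*s*(6 + o)/5)
T = 20678 (T = 3740 - 1*(-16938) = 3740 + 16938 = 20678)
Z(m(18, 2))/T = -82*(-5/(36*(6 + 2)))/20678 = -82/((-2/5*18*8))*(1/20678) = -82/(-288/5)*(1/20678) = -82*(-5/288)*(1/20678) = (205/144)*(1/20678) = 205/2977632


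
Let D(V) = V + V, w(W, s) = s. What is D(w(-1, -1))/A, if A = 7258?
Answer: -1/3629 ≈ -0.00027556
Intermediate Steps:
D(V) = 2*V
D(w(-1, -1))/A = (2*(-1))/7258 = -2*1/7258 = -1/3629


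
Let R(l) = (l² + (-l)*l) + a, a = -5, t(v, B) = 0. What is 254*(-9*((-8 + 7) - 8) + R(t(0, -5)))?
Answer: 19304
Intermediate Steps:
R(l) = -5 (R(l) = (l² + (-l)*l) - 5 = (l² - l²) - 5 = 0 - 5 = -5)
254*(-9*((-8 + 7) - 8) + R(t(0, -5))) = 254*(-9*((-8 + 7) - 8) - 5) = 254*(-9*(-1 - 8) - 5) = 254*(-9*(-9) - 5) = 254*(81 - 5) = 254*76 = 19304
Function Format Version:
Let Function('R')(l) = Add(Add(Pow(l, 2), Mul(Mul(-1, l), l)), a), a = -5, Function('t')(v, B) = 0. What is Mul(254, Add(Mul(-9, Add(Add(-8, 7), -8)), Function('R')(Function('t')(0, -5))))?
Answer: 19304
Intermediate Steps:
Function('R')(l) = -5 (Function('R')(l) = Add(Add(Pow(l, 2), Mul(Mul(-1, l), l)), -5) = Add(Add(Pow(l, 2), Mul(-1, Pow(l, 2))), -5) = Add(0, -5) = -5)
Mul(254, Add(Mul(-9, Add(Add(-8, 7), -8)), Function('R')(Function('t')(0, -5)))) = Mul(254, Add(Mul(-9, Add(Add(-8, 7), -8)), -5)) = Mul(254, Add(Mul(-9, Add(-1, -8)), -5)) = Mul(254, Add(Mul(-9, -9), -5)) = Mul(254, Add(81, -5)) = Mul(254, 76) = 19304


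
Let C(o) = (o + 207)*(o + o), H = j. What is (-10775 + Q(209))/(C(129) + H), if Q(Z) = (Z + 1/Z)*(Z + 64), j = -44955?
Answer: 9673211/8722197 ≈ 1.1090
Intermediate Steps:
Q(Z) = (64 + Z)*(Z + 1/Z) (Q(Z) = (Z + 1/Z)*(64 + Z) = (64 + Z)*(Z + 1/Z))
H = -44955
C(o) = 2*o*(207 + o) (C(o) = (207 + o)*(2*o) = 2*o*(207 + o))
(-10775 + Q(209))/(C(129) + H) = (-10775 + (1 + 209**2 + 64*209 + 64/209))/(2*129*(207 + 129) - 44955) = (-10775 + (1 + 43681 + 13376 + 64*(1/209)))/(2*129*336 - 44955) = (-10775 + (1 + 43681 + 13376 + 64/209))/(86688 - 44955) = (-10775 + 11925186/209)/41733 = (9673211/209)*(1/41733) = 9673211/8722197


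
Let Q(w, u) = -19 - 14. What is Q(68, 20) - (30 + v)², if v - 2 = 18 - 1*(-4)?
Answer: -2949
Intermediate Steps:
Q(w, u) = -33
v = 24 (v = 2 + (18 - 1*(-4)) = 2 + (18 + 4) = 2 + 22 = 24)
Q(68, 20) - (30 + v)² = -33 - (30 + 24)² = -33 - 1*54² = -33 - 1*2916 = -33 - 2916 = -2949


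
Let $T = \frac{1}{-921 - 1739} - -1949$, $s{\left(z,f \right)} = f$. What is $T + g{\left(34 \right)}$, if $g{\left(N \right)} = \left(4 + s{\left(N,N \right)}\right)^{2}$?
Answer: $\frac{9025379}{2660} \approx 3393.0$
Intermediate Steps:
$g{\left(N \right)} = \left(4 + N\right)^{2}$
$T = \frac{5184339}{2660}$ ($T = \frac{1}{-2660} + 1949 = - \frac{1}{2660} + 1949 = \frac{5184339}{2660} \approx 1949.0$)
$T + g{\left(34 \right)} = \frac{5184339}{2660} + \left(4 + 34\right)^{2} = \frac{5184339}{2660} + 38^{2} = \frac{5184339}{2660} + 1444 = \frac{9025379}{2660}$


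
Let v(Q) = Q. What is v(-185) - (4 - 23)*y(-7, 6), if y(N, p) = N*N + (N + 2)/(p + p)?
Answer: 8857/12 ≈ 738.08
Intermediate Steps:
y(N, p) = N² + (2 + N)/(2*p) (y(N, p) = N² + (2 + N)/((2*p)) = N² + (2 + N)*(1/(2*p)) = N² + (2 + N)/(2*p))
v(-185) - (4 - 23)*y(-7, 6) = -185 - (4 - 23)*(1 + (½)*(-7) + 6*(-7)²)/6 = -185 - (-19)*(1 - 7/2 + 6*49)/6 = -185 - (-19)*(1 - 7/2 + 294)/6 = -185 - (-19)*(⅙)*(583/2) = -185 - (-19)*583/12 = -185 - 1*(-11077/12) = -185 + 11077/12 = 8857/12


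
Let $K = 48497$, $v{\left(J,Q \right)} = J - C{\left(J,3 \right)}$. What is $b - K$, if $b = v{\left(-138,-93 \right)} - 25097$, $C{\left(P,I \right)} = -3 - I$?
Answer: $-73726$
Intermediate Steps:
$v{\left(J,Q \right)} = 6 + J$ ($v{\left(J,Q \right)} = J - \left(-3 - 3\right) = J - -6 = J + 6 = 6 + J$)
$b = -25229$ ($b = \left(6 - 138\right) - 25097 = -132 - 25097 = -25229$)
$b - K = -25229 - 48497 = -73726$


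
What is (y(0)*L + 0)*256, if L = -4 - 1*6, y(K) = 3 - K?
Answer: -7680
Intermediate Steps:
L = -10 (L = -4 - 6 = -10)
(y(0)*L + 0)*256 = ((3 - 1*0)*(-10) + 0)*256 = ((3 + 0)*(-10) + 0)*256 = (3*(-10) + 0)*256 = (-30 + 0)*256 = -30*256 = -7680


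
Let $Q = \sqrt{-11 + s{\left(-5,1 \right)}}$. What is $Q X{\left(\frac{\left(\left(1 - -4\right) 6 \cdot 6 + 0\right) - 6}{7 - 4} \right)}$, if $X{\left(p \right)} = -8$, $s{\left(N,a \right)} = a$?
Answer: $- 8 i \sqrt{10} \approx - 25.298 i$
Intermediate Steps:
$Q = i \sqrt{10}$ ($Q = \sqrt{-11 + 1} = \sqrt{-10} = i \sqrt{10} \approx 3.1623 i$)
$Q X{\left(\frac{\left(\left(1 - -4\right) 6 \cdot 6 + 0\right) - 6}{7 - 4} \right)} = i \sqrt{10} \left(-8\right) = - 8 i \sqrt{10}$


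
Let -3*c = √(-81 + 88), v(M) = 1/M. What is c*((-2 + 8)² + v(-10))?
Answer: -359*√7/30 ≈ -31.661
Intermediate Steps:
c = -√7/3 (c = -√(-81 + 88)/3 = -√7/3 ≈ -0.88192)
c*((-2 + 8)² + v(-10)) = (-√7/3)*((-2 + 8)² + 1/(-10)) = (-√7/3)*(6² - ⅒) = (-√7/3)*(36 - ⅒) = -√7/3*(359/10) = -359*√7/30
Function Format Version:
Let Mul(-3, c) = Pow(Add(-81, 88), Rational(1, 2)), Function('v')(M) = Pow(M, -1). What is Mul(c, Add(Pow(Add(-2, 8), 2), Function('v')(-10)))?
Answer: Mul(Rational(-359, 30), Pow(7, Rational(1, 2))) ≈ -31.661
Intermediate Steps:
c = Mul(Rational(-1, 3), Pow(7, Rational(1, 2))) (c = Mul(Rational(-1, 3), Pow(Add(-81, 88), Rational(1, 2))) = Mul(Rational(-1, 3), Pow(7, Rational(1, 2))) ≈ -0.88192)
Mul(c, Add(Pow(Add(-2, 8), 2), Function('v')(-10))) = Mul(Mul(Rational(-1, 3), Pow(7, Rational(1, 2))), Add(Pow(Add(-2, 8), 2), Pow(-10, -1))) = Mul(Mul(Rational(-1, 3), Pow(7, Rational(1, 2))), Add(Pow(6, 2), Rational(-1, 10))) = Mul(Mul(Rational(-1, 3), Pow(7, Rational(1, 2))), Add(36, Rational(-1, 10))) = Mul(Mul(Rational(-1, 3), Pow(7, Rational(1, 2))), Rational(359, 10)) = Mul(Rational(-359, 30), Pow(7, Rational(1, 2)))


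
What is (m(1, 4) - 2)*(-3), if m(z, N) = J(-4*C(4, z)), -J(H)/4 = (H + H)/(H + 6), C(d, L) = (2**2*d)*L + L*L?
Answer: 1002/31 ≈ 32.323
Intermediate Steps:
C(d, L) = L**2 + 4*L*d (C(d, L) = (4*d)*L + L**2 = 4*L*d + L**2 = L**2 + 4*L*d)
J(H) = -8*H/(6 + H) (J(H) = -4*(H + H)/(H + 6) = -4*2*H/(6 + H) = -8*H/(6 + H))
m(z, N) = 32*z*(16 + z)/(6 - 4*z*(16 + z)) (m(z, N) = -8*(-4*z*(z + 4*4))/(6 - 4*z*(z + 4*4)) = -8*(-4*z*(z + 16))/(6 - 4*z*(z + 16)) = -8*(-4*z*(16 + z))/(6 - 4*z*(16 + z)) = 32*z*(16 + z)/(6 - 4*z*(16 + z)))
(m(1, 4) - 2)*(-3) = (-16*1*(16 + 1)/(-3 + 2*1*(16 + 1)) - 2)*(-3) = (-16*1*17/(-3 + 2*1*17) - 2)*(-3) = (-16*1*17/(-3 + 34) - 2)*(-3) = (-16*1*17/31 - 2)*(-3) = (-16*1*1/31*17 - 2)*(-3) = (-272/31 - 2)*(-3) = -334/31*(-3) = 1002/31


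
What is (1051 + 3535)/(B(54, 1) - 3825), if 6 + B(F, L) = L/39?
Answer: -89427/74704 ≈ -1.1971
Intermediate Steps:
B(F, L) = -6 + L/39
(1051 + 3535)/(B(54, 1) - 3825) = (1051 + 3535)/((-6 + (1/39)*1) - 3825) = 4586/((-6 + 1/39) - 3825) = 4586/(-233/39 - 3825) = 4586/(-149408/39) = 4586*(-39/149408) = -89427/74704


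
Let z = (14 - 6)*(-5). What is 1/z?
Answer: -1/40 ≈ -0.025000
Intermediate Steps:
z = -40 (z = 8*(-5) = -40)
1/z = 1/(-40) = -1/40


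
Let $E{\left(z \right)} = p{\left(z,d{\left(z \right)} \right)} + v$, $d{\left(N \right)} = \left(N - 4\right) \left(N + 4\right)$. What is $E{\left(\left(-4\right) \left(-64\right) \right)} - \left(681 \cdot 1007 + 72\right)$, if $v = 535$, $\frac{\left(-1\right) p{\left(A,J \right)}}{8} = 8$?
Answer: $-685368$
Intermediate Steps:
$d{\left(N \right)} = \left(-4 + N\right) \left(4 + N\right)$
$p{\left(A,J \right)} = -64$ ($p{\left(A,J \right)} = \left(-8\right) 8 = -64$)
$E{\left(z \right)} = 471$ ($E{\left(z \right)} = -64 + 535 = 471$)
$E{\left(\left(-4\right) \left(-64\right) \right)} - \left(681 \cdot 1007 + 72\right) = 471 - \left(681 \cdot 1007 + 72\right) = 471 - \left(685767 + 72\right) = 471 - 685839 = -685368$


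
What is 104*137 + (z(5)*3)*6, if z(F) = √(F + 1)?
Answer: 14248 + 18*√6 ≈ 14292.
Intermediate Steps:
z(F) = √(1 + F)
104*137 + (z(5)*3)*6 = 104*137 + (√(1 + 5)*3)*6 = 14248 + (√6*3)*6 = 14248 + (3*√6)*6 = 14248 + 18*√6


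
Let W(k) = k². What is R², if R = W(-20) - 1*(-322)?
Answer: 521284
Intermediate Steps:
R = 722 (R = (-20)² - 1*(-322) = 400 + 322 = 722)
R² = 722² = 521284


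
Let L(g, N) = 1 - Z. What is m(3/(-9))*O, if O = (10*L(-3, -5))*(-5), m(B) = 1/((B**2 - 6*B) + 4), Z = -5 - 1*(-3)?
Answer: -270/11 ≈ -24.545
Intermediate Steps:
Z = -2 (Z = -5 + 3 = -2)
L(g, N) = 3 (L(g, N) = 1 - 1*(-2) = 1 + 2 = 3)
m(B) = 1/(4 + B**2 - 6*B)
O = -150 (O = (10*3)*(-5) = 30*(-5) = -150)
m(3/(-9))*O = -150/(4 + (3/(-9))**2 - 18/(-9)) = -150/(4 + (3*(-1/9))**2 - 18*(-1)/9) = -150/(4 + (-1/3)**2 - 6*(-1/3)) = -150/(4 + 1/9 + 2) = -150/(55/9) = (9/55)*(-150) = -270/11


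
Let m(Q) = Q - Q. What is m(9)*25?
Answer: 0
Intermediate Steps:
m(Q) = 0
m(9)*25 = 0*25 = 0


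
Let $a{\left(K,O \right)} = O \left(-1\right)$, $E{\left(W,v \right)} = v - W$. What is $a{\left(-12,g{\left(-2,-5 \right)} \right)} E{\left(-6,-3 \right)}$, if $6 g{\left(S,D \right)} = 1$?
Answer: $- \frac{1}{2} \approx -0.5$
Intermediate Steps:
$g{\left(S,D \right)} = \frac{1}{6}$ ($g{\left(S,D \right)} = \frac{1}{6} \cdot 1 = \frac{1}{6}$)
$a{\left(K,O \right)} = - O$
$a{\left(-12,g{\left(-2,-5 \right)} \right)} E{\left(-6,-3 \right)} = \left(-1\right) \frac{1}{6} \left(-3 - -6\right) = - \frac{-3 + 6}{6} = \left(- \frac{1}{6}\right) 3 = - \frac{1}{2}$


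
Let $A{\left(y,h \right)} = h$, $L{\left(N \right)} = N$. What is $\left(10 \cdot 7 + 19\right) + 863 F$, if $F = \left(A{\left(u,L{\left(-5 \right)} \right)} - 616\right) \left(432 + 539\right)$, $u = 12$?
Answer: $-520381144$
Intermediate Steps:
$F = -602991$ ($F = \left(-5 - 616\right) \left(432 + 539\right) = \left(-621\right) 971 = -602991$)
$\left(10 \cdot 7 + 19\right) + 863 F = \left(10 \cdot 7 + 19\right) + 863 \left(-602991\right) = \left(70 + 19\right) - 520381233 = 89 - 520381233 = -520381144$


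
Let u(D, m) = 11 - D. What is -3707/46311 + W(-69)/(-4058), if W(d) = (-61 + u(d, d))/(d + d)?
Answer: -691684973/8644781748 ≈ -0.080012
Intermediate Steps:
W(d) = (-50 - d)/(2*d) (W(d) = (-61 + (11 - d))/(d + d) = (-50 - d)/((2*d)) = (-50 - d)*(1/(2*d)) = (-50 - d)/(2*d))
-3707/46311 + W(-69)/(-4058) = -3707/46311 + ((½)*(-50 - 1*(-69))/(-69))/(-4058) = -3707*1/46311 + ((½)*(-1/69)*(-50 + 69))*(-1/4058) = -3707/46311 + ((½)*(-1/69)*19)*(-1/4058) = -3707/46311 - 19/138*(-1/4058) = -3707/46311 + 19/560004 = -691684973/8644781748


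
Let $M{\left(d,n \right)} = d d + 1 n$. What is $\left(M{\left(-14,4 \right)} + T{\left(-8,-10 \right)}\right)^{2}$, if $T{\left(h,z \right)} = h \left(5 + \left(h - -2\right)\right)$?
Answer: $43264$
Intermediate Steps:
$T{\left(h,z \right)} = h \left(7 + h\right)$ ($T{\left(h,z \right)} = h \left(5 + \left(h + 2\right)\right) = h \left(5 + \left(2 + h\right)\right) = h \left(7 + h\right)$)
$M{\left(d,n \right)} = n + d^{2}$ ($M{\left(d,n \right)} = d^{2} + n = n + d^{2}$)
$\left(M{\left(-14,4 \right)} + T{\left(-8,-10 \right)}\right)^{2} = \left(\left(4 + \left(-14\right)^{2}\right) - 8 \left(7 - 8\right)\right)^{2} = \left(\left(4 + 196\right) - -8\right)^{2} = \left(200 + 8\right)^{2} = 208^{2} = 43264$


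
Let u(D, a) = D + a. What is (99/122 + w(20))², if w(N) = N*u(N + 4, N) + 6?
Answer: 11705292481/14884 ≈ 7.8644e+5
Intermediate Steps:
w(N) = 6 + N*(4 + 2*N) (w(N) = N*((N + 4) + N) + 6 = N*((4 + N) + N) + 6 = N*(4 + 2*N) + 6 = 6 + N*(4 + 2*N))
(99/122 + w(20))² = (99/122 + (6 + 2*20*(2 + 20)))² = (99*(1/122) + (6 + 2*20*22))² = (99/122 + (6 + 880))² = (99/122 + 886)² = (108191/122)² = 11705292481/14884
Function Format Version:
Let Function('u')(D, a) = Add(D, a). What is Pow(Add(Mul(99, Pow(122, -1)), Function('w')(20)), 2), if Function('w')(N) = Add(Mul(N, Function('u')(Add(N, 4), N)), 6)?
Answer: Rational(11705292481, 14884) ≈ 7.8644e+5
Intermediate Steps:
Function('w')(N) = Add(6, Mul(N, Add(4, Mul(2, N)))) (Function('w')(N) = Add(Mul(N, Add(Add(N, 4), N)), 6) = Add(Mul(N, Add(Add(4, N), N)), 6) = Add(Mul(N, Add(4, Mul(2, N))), 6) = Add(6, Mul(N, Add(4, Mul(2, N)))))
Pow(Add(Mul(99, Pow(122, -1)), Function('w')(20)), 2) = Pow(Add(Mul(99, Pow(122, -1)), Add(6, Mul(2, 20, Add(2, 20)))), 2) = Pow(Add(Mul(99, Rational(1, 122)), Add(6, Mul(2, 20, 22))), 2) = Pow(Add(Rational(99, 122), Add(6, 880)), 2) = Pow(Add(Rational(99, 122), 886), 2) = Pow(Rational(108191, 122), 2) = Rational(11705292481, 14884)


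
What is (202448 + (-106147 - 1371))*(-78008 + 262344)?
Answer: 17499016480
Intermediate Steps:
(202448 + (-106147 - 1371))*(-78008 + 262344) = (202448 - 107518)*184336 = 94930*184336 = 17499016480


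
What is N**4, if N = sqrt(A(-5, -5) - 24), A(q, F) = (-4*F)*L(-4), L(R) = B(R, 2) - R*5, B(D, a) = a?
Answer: 173056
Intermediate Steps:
L(R) = 2 - 5*R (L(R) = 2 - R*5 = 2 - 5*R)
A(q, F) = -88*F (A(q, F) = (-4*F)*(2 - 5*(-4)) = (-4*F)*(2 + 20) = -4*F*22 = -88*F)
N = 4*sqrt(26) (N = sqrt(-88*(-5) - 24) = sqrt(440 - 24) = sqrt(416) = 4*sqrt(26) ≈ 20.396)
N**4 = (4*sqrt(26))**4 = 173056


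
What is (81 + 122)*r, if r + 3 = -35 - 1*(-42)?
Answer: 812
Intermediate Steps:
r = 4 (r = -3 + (-35 - 1*(-42)) = -3 + (-35 + 42) = -3 + 7 = 4)
(81 + 122)*r = (81 + 122)*4 = 203*4 = 812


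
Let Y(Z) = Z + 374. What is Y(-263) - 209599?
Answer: -209488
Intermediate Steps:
Y(Z) = 374 + Z
Y(-263) - 209599 = (374 - 263) - 209599 = 111 - 209599 = -209488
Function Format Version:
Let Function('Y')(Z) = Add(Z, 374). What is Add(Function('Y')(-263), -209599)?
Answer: -209488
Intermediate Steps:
Function('Y')(Z) = Add(374, Z)
Add(Function('Y')(-263), -209599) = Add(Add(374, -263), -209599) = Add(111, -209599) = -209488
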